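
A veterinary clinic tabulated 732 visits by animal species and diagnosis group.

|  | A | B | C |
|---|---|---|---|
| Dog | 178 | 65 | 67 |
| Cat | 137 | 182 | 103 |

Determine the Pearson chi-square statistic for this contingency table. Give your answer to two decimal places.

Row totals: 310, 422. Column totals: 315, 247, 170. Grand total N = 732.
Expected counts (row total × column total / N):
  Dog, A: 310×315/732 = 133.402
  Dog, B: 310×247/732 = 104.604
  Dog, C: 310×170/732 = 71.995
  Cat, A: 422×315/732 = 181.598
  Cat, B: 422×247/732 = 142.396
  Cat, C: 422×170/732 = 98.005
Contributions (O − E)²/E:
  (178 − 133.402)²/133.402 = 14.9097
  (65 − 104.604)²/104.604 = 14.9944
  (67 − 71.995)²/71.995 = 0.3466
  (137 − 181.598)²/181.598 = 10.9527
  (182 − 142.396)²/142.396 = 11.0149
  (103 − 98.005)²/98.005 = 0.2546
χ² = 14.9097 + 14.9944 + 0.3466 + 10.9527 + 11.0149 + 0.2546 = 52.47

52.47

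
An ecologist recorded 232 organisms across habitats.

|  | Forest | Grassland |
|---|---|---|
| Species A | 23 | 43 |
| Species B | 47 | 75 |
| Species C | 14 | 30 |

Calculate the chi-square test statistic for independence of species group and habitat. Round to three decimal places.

0.703

Row totals: 66, 122, 44. Column totals: 84, 148. Grand total N = 232.
Expected counts (row total × column total / N):
  Species A, Forest: 66×84/232 = 23.8966
  Species A, Grassland: 66×148/232 = 42.1034
  Species B, Forest: 122×84/232 = 44.1724
  Species B, Grassland: 122×148/232 = 77.8276
  Species C, Forest: 44×84/232 = 15.9310
  Species C, Grassland: 44×148/232 = 28.0690
Contributions (O − E)²/E:
  (23 − 23.8966)²/23.8966 = 0.0336
  (43 − 42.1034)²/42.1034 = 0.0191
  (47 − 44.1724)²/44.1724 = 0.1810
  (75 − 77.8276)²/77.8276 = 0.1027
  (14 − 15.9310)²/15.9310 = 0.2341
  (30 − 28.0690)²/28.0690 = 0.1328
χ² = 0.0336 + 0.0191 + 0.1810 + 0.1027 + 0.2341 + 0.1328 = 0.703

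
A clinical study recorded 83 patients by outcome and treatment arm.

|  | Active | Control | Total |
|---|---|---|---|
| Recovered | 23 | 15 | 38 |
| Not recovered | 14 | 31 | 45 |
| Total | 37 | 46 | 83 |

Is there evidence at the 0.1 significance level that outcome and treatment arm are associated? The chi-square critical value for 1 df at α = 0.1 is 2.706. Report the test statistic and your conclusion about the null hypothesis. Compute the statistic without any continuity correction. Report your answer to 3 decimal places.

Grand total N = 83.
Expected counts (row total × column total / N):
  Recovered, Active: 38×37/83 = 16.9398
  Recovered, Control: 38×46/83 = 21.0602
  Not recovered, Active: 45×37/83 = 20.0602
  Not recovered, Control: 45×46/83 = 24.9398
Contributions (O − E)²/E:
  (23 − 16.9398)²/16.9398 = 2.1680
  (15 − 21.0602)²/21.0602 = 1.7439
  (14 − 20.0602)²/20.0602 = 1.8308
  (31 − 24.9398)²/24.9398 = 1.4726
χ² = 2.1680 + 1.7439 + 1.8308 + 1.4726 = 7.215
df = (2−1)(2−1) = 1. Since 7.215 > 2.706, reject the null hypothesis of independence at α = 0.1.

7.215; reject H₀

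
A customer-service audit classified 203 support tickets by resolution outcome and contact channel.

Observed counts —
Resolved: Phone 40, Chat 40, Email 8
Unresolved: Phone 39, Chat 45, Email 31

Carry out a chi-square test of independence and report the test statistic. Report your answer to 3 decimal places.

10.465

Row totals: 88, 115. Column totals: 79, 85, 39. Grand total N = 203.
Expected counts (row total × column total / N):
  Resolved, Phone: 88×79/203 = 34.2463
  Resolved, Chat: 88×85/203 = 36.8473
  Resolved, Email: 88×39/203 = 16.9064
  Unresolved, Phone: 115×79/203 = 44.7537
  Unresolved, Chat: 115×85/203 = 48.1527
  Unresolved, Email: 115×39/203 = 22.0936
Contributions (O − E)²/E:
  (40 − 34.2463)²/34.2463 = 0.9667
  (40 − 36.8473)²/36.8473 = 0.2697
  (8 − 16.9064)²/16.9064 = 4.6919
  (39 − 44.7537)²/44.7537 = 0.7397
  (45 − 48.1527)²/48.1527 = 0.2064
  (31 − 22.0936)²/22.0936 = 3.5904
χ² = 0.9667 + 0.2697 + 4.6919 + 0.7397 + 0.2064 + 3.5904 = 10.465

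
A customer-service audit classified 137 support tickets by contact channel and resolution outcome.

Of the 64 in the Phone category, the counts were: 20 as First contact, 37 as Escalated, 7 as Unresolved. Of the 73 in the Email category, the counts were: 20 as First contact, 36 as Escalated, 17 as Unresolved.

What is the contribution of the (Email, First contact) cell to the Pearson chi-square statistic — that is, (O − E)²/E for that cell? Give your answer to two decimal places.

Row total (Email) = 73; column total (First contact) = 40; N = 137.
Expected count E = 73 × 40 / 137 = 21.3139.
Contribution = (O − E)²/E = (20 − 21.3139)² / 21.3139 = 0.08.

0.08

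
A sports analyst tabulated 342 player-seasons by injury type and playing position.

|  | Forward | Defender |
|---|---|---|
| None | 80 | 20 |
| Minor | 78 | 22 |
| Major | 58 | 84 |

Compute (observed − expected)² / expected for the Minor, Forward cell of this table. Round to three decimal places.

Row total (Minor) = 100; column total (Forward) = 216; N = 342.
Expected count E = 100 × 216 / 342 = 63.1579.
Contribution = (O − E)²/E = (78 − 63.1579)² / 63.1579 = 3.488.

3.488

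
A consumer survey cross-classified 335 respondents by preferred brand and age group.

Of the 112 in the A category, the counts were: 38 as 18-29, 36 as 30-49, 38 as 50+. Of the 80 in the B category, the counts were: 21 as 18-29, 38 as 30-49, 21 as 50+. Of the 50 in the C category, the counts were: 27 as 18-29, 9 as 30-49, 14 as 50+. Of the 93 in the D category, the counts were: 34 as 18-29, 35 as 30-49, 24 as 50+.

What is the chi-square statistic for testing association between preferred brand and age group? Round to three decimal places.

Row totals: 112, 80, 50, 93. Column totals: 120, 118, 97. Grand total N = 335.
Expected counts (row total × column total / N):
  A, 18-29: 112×120/335 = 40.1194
  A, 30-49: 112×118/335 = 39.4507
  A, 50+: 112×97/335 = 32.4299
  B, 18-29: 80×120/335 = 28.6567
  B, 30-49: 80×118/335 = 28.1791
  B, 50+: 80×97/335 = 23.1642
  C, 18-29: 50×120/335 = 17.9104
  C, 30-49: 50×118/335 = 17.6119
  C, 50+: 50×97/335 = 14.4776
  D, 18-29: 93×120/335 = 33.3134
  D, 30-49: 93×118/335 = 32.7582
  D, 50+: 93×97/335 = 26.9284
Contributions (O − E)²/E:
  (38 − 40.1194)²/40.1194 = 0.1120
  (36 − 39.4507)²/39.4507 = 0.3018
  (38 − 32.4299)²/32.4299 = 0.9567
  (21 − 28.6567)²/28.6567 = 2.0458
  (38 − 28.1791)²/28.1791 = 3.4228
  (21 − 23.1642)²/23.1642 = 0.2022
  (27 − 17.9104)²/17.9104 = 4.6130
  (9 − 17.6119)²/17.6119 = 4.2111
  (14 − 14.4776)²/14.4776 = 0.0158
  (34 − 33.3134)²/33.3134 = 0.0142
  (35 − 32.7582)²/32.7582 = 0.1534
  (24 − 26.9284)²/26.9284 = 0.3185
χ² = 0.1120 + 0.3018 + 0.9567 + 2.0458 + 3.4228 + 0.2022 + 4.6130 + 4.2111 + 0.0158 + 0.0142 + 0.1534 + 0.3185 = 16.367

16.367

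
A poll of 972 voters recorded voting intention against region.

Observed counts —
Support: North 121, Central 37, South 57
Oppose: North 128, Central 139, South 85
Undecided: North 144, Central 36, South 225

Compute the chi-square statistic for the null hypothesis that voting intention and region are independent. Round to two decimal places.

159.15

Row totals: 215, 352, 405. Column totals: 393, 212, 367. Grand total N = 972.
Expected counts (row total × column total / N):
  Support, North: 215×393/972 = 86.9290
  Support, Central: 215×212/972 = 46.8930
  Support, South: 215×367/972 = 81.1780
  Oppose, North: 352×393/972 = 142.3210
  Oppose, Central: 352×212/972 = 76.7737
  Oppose, South: 352×367/972 = 132.9053
  Undecided, North: 405×393/972 = 163.7500
  Undecided, Central: 405×212/972 = 88.3333
  Undecided, South: 405×367/972 = 152.9167
Contributions (O − E)²/E:
  (121 − 86.9290)²/86.9290 = 13.3538
  (37 − 46.8930)²/46.8930 = 2.0871
  (57 − 81.1780)²/81.1780 = 7.2012
  (128 − 142.3210)²/142.3210 = 1.4410
  (139 − 76.7737)²/76.7737 = 50.4354
  (85 − 132.9053)²/132.9053 = 17.2673
  (144 − 163.7500)²/163.7500 = 2.3821
  (36 − 88.3333)²/88.3333 = 31.0050
  (225 − 152.9167)²/152.9167 = 33.9793
χ² = 13.3538 + 2.0871 + 7.2012 + 1.4410 + 50.4354 + 17.2673 + 2.3821 + 31.0050 + 33.9793 = 159.15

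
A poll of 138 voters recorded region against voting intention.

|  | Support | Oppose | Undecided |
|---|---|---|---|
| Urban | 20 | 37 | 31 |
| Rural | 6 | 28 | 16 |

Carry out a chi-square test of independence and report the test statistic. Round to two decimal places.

3.36

Row totals: 88, 50. Column totals: 26, 65, 47. Grand total N = 138.
Expected counts (row total × column total / N):
  Urban, Support: 88×26/138 = 16.580
  Urban, Oppose: 88×65/138 = 41.449
  Urban, Undecided: 88×47/138 = 29.971
  Rural, Support: 50×26/138 = 9.420
  Rural, Oppose: 50×65/138 = 23.551
  Rural, Undecided: 50×47/138 = 17.029
Contributions (O − E)²/E:
  (20 − 16.580)²/16.580 = 0.7055
  (37 − 41.449)²/41.449 = 0.4775
  (31 − 29.971)²/29.971 = 0.0353
  (6 − 9.420)²/9.420 = 1.2417
  (28 − 23.551)²/23.551 = 0.8405
  (16 − 17.029)²/17.029 = 0.0622
χ² = 0.7055 + 0.4775 + 0.0353 + 1.2417 + 0.8405 + 0.0622 = 3.36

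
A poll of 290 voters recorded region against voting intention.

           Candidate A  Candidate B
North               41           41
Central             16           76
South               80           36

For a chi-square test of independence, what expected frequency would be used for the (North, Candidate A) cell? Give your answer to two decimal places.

Row total (North) = 82; column total (Candidate A) = 137; grand total N = 290.
Expected count = (row total × column total) / N = 82 × 137 / 290 = 38.74.

38.74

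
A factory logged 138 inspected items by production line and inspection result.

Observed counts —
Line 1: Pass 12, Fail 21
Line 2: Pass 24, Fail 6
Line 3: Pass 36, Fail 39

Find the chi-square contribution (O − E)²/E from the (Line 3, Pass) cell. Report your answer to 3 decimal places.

0.250

Row total (Line 3) = 75; column total (Pass) = 72; N = 138.
Expected count E = 75 × 72 / 138 = 39.13043.
Contribution = (O − E)²/E = (36 − 39.13043)² / 39.13043 = 0.250.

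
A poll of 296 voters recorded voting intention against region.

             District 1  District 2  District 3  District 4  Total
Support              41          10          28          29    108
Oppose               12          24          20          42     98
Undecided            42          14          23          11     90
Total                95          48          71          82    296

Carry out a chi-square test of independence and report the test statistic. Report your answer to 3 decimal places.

Grand total N = 296.
Expected counts (row total × column total / N):
  Support, District 1: 108×95/296 = 34.6622
  Support, District 2: 108×48/296 = 17.5135
  Support, District 3: 108×71/296 = 25.9054
  Support, District 4: 108×82/296 = 29.9189
  Oppose, District 1: 98×95/296 = 31.4527
  Oppose, District 2: 98×48/296 = 15.8919
  Oppose, District 3: 98×71/296 = 23.5068
  Oppose, District 4: 98×82/296 = 27.1486
  Undecided, District 1: 90×95/296 = 28.8851
  Undecided, District 2: 90×48/296 = 14.5946
  Undecided, District 3: 90×71/296 = 21.5878
  Undecided, District 4: 90×82/296 = 24.9324
Contributions (O − E)²/E:
  (41 − 34.6622)²/34.6622 = 1.1588
  (10 − 17.5135)²/17.5135 = 3.2234
  (28 − 25.9054)²/25.9054 = 0.1694
  (29 − 29.9189)²/29.9189 = 0.0282
  (12 − 31.4527)²/31.4527 = 12.0310
  (24 − 15.8919)²/15.8919 = 4.1368
  (20 − 23.5068)²/23.5068 = 0.5232
  (42 − 27.1486)²/27.1486 = 8.1243
  (42 − 28.8851)²/28.8851 = 5.9546
  (14 − 14.5946)²/14.5946 = 0.0242
  (23 − 21.5878)²/21.5878 = 0.0924
  (11 − 24.9324)²/24.9324 = 7.7855
χ² = 1.1588 + 3.2234 + 0.1694 + 0.0282 + 12.0310 + 4.1368 + 0.5232 + 8.1243 + 5.9546 + 0.0242 + 0.0924 + 7.7855 = 43.252

43.252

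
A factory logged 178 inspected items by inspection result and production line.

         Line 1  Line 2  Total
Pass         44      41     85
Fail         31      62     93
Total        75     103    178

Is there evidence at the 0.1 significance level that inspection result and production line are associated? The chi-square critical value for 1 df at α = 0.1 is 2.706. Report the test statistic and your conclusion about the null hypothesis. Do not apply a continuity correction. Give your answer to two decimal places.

6.19; reject H₀

Grand total N = 178.
Expected counts (row total × column total / N):
  Pass, Line 1: 85×75/178 = 35.8146
  Pass, Line 2: 85×103/178 = 49.1854
  Fail, Line 1: 93×75/178 = 39.1854
  Fail, Line 2: 93×103/178 = 53.8146
Contributions (O − E)²/E:
  (44 − 35.8146)²/35.8146 = 1.8708
  (41 − 49.1854)²/49.1854 = 1.3622
  (31 − 39.1854)²/39.1854 = 1.7098
  (62 − 53.8146)²/53.8146 = 1.2450
χ² = 1.8708 + 1.3622 + 1.7098 + 1.2450 = 6.19
df = (2−1)(2−1) = 1. Since 6.19 > 2.706, reject the null hypothesis of independence at α = 0.1.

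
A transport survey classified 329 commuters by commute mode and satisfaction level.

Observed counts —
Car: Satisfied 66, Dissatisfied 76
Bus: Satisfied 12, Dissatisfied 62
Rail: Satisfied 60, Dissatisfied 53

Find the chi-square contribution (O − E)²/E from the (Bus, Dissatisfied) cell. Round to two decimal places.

8.44

Row total (Bus) = 74; column total (Dissatisfied) = 191; N = 329.
Expected count E = 74 × 191 / 329 = 42.960.
Contribution = (O − E)²/E = (62 − 42.960)² / 42.960 = 8.44.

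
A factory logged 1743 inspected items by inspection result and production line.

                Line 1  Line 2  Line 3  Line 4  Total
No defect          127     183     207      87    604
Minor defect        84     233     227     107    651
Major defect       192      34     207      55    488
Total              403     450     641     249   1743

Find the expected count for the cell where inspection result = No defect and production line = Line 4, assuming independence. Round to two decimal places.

Row total (No defect) = 604; column total (Line 4) = 249; grand total N = 1743.
Expected count = (row total × column total) / N = 604 × 249 / 1743 = 86.29.

86.29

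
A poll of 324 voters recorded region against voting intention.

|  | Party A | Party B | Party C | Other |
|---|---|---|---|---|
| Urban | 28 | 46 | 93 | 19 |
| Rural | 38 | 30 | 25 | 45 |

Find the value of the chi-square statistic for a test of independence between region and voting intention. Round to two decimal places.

48.59

Row totals: 186, 138. Column totals: 66, 76, 118, 64. Grand total N = 324.
Expected counts (row total × column total / N):
  Urban, Party A: 186×66/324 = 37.889
  Urban, Party B: 186×76/324 = 43.630
  Urban, Party C: 186×118/324 = 67.741
  Urban, Other: 186×64/324 = 36.741
  Rural, Party A: 138×66/324 = 28.111
  Rural, Party B: 138×76/324 = 32.370
  Rural, Party C: 138×118/324 = 50.259
  Rural, Other: 138×64/324 = 27.259
Contributions (O − E)²/E:
  (28 − 37.889)²/37.889 = 2.5810
  (46 − 43.630)²/43.630 = 0.1287
  (93 − 67.741)²/67.741 = 9.4185
  (19 − 36.741)²/36.741 = 8.5665
  (38 − 28.111)²/28.111 = 3.4788
  (30 − 32.370)²/32.370 = 0.1735
  (25 − 50.259)²/50.259 = 12.6946
  (45 − 27.259)²/27.259 = 11.5464
χ² = 2.5810 + 0.1287 + 9.4185 + 8.5665 + 3.4788 + 0.1735 + 12.6946 + 11.5464 = 48.59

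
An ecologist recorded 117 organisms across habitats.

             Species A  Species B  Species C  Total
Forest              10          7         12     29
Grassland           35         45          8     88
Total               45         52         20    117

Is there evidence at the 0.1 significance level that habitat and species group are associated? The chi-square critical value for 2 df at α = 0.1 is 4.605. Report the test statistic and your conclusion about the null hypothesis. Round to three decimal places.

17.039; reject H₀

Grand total N = 117.
Expected counts (row total × column total / N):
  Forest, Species A: 29×45/117 = 11.15385
  Forest, Species B: 29×52/117 = 12.88889
  Forest, Species C: 29×20/117 = 4.95726
  Grassland, Species A: 88×45/117 = 33.84615
  Grassland, Species B: 88×52/117 = 39.11111
  Grassland, Species C: 88×20/117 = 15.04274
Contributions (O − E)²/E:
  (10 − 11.15385)²/11.15385 = 0.1194
  (7 − 12.88889)²/12.88889 = 2.6906
  (12 − 4.95726)²/4.95726 = 10.0056
  (35 − 33.84615)²/33.84615 = 0.0393
  (45 − 39.11111)²/39.11111 = 0.8867
  (8 − 15.04274)²/15.04274 = 3.2973
χ² = 0.1194 + 2.6906 + 10.0056 + 0.0393 + 0.8867 + 3.2973 = 17.039
df = (2−1)(3−1) = 2. Since 17.039 > 4.605, reject the null hypothesis of independence at α = 0.1.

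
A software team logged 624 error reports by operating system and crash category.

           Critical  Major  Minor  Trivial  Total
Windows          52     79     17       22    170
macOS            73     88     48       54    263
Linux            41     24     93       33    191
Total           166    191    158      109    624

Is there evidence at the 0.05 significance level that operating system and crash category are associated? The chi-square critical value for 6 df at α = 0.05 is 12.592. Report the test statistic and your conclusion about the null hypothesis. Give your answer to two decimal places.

103.59; reject H₀

Grand total N = 624.
Expected counts (row total × column total / N):
  Windows, Critical: 170×166/624 = 45.224
  Windows, Major: 170×191/624 = 52.035
  Windows, Minor: 170×158/624 = 43.045
  Windows, Trivial: 170×109/624 = 29.696
  macOS, Critical: 263×166/624 = 69.965
  macOS, Major: 263×191/624 = 80.502
  macOS, Minor: 263×158/624 = 66.593
  macOS, Trivial: 263×109/624 = 45.941
  Linux, Critical: 191×166/624 = 50.811
  Linux, Major: 191×191/624 = 58.463
  Linux, Minor: 191×158/624 = 48.362
  Linux, Trivial: 191×109/624 = 33.364
Contributions (O − E)²/E:
  (52 − 45.224)²/45.224 = 1.0153
  (79 − 52.035)²/52.035 = 13.9735
  (17 − 43.045)²/43.045 = 15.7589
  (22 − 29.696)²/29.696 = 1.9945
  (73 − 69.965)²/69.965 = 0.1317
  (88 − 80.502)²/80.502 = 0.6984
  (48 − 66.593)²/66.593 = 5.1912
  (54 − 45.941)²/45.941 = 1.4137
  (41 − 50.811)²/50.811 = 1.8944
  (24 − 58.463)²/58.463 = 20.3154
  (93 − 48.362)²/48.362 = 41.2008
  (33 − 33.364)²/33.364 = 0.0040
χ² = 1.0153 + 13.9735 + 15.7589 + 1.9945 + 0.1317 + 0.6984 + 5.1912 + 1.4137 + 1.8944 + 20.3154 + 41.2008 + 0.0040 = 103.59
df = (3−1)(4−1) = 6. Since 103.59 > 12.592, reject the null hypothesis of independence at α = 0.05.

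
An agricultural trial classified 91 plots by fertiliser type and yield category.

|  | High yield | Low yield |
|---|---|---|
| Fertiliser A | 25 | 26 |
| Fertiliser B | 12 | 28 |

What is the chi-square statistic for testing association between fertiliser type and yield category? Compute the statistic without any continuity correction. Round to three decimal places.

3.361

Row totals: 51, 40. Column totals: 37, 54. Grand total N = 91.
Expected counts (row total × column total / N):
  Fertiliser A, High yield: 51×37/91 = 20.7363
  Fertiliser A, Low yield: 51×54/91 = 30.2637
  Fertiliser B, High yield: 40×37/91 = 16.2637
  Fertiliser B, Low yield: 40×54/91 = 23.7363
Contributions (O − E)²/E:
  (25 − 20.7363)²/20.7363 = 0.8767
  (26 − 30.2637)²/30.2637 = 0.6007
  (12 − 16.2637)²/16.2637 = 1.1178
  (28 − 23.7363)²/23.7363 = 0.7659
χ² = 0.8767 + 0.6007 + 1.1178 + 0.7659 = 3.361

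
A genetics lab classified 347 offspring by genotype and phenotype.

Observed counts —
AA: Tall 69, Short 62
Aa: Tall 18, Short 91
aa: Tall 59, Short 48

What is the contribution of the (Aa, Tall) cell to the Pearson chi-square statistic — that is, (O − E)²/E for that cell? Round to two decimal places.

16.93

Row total (Aa) = 109; column total (Tall) = 146; N = 347.
Expected count E = 109 × 146 / 347 = 45.8617.
Contribution = (O − E)²/E = (18 − 45.8617)² / 45.8617 = 16.93.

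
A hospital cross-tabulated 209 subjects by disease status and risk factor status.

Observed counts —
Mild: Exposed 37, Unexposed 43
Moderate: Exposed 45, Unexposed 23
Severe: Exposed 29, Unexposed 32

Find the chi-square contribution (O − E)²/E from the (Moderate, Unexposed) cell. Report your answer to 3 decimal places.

2.476

Row total (Moderate) = 68; column total (Unexposed) = 98; N = 209.
Expected count E = 68 × 98 / 209 = 31.8852.
Contribution = (O − E)²/E = (23 − 31.8852)² / 31.8852 = 2.476.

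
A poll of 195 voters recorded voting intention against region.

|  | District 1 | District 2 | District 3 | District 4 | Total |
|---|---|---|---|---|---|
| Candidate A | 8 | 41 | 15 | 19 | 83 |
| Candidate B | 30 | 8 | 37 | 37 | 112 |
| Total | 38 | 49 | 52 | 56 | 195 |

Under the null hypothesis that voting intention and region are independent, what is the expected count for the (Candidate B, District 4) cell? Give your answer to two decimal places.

32.16

Row total (Candidate B) = 112; column total (District 4) = 56; grand total N = 195.
Expected count = (row total × column total) / N = 112 × 56 / 195 = 32.16.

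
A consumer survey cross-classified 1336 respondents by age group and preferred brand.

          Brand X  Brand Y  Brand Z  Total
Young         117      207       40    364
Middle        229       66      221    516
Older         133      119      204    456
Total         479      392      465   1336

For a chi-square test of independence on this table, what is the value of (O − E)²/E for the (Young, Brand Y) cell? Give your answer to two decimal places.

Row total (Young) = 364; column total (Brand Y) = 392; N = 1336.
Expected count E = 364 × 392 / 1336 = 106.802.
Contribution = (O − E)²/E = (207 − 106.802)² / 106.802 = 94.00.

94.00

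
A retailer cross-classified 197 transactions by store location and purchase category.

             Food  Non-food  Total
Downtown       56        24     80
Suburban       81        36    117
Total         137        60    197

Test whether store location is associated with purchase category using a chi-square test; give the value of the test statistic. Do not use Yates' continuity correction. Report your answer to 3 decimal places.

Grand total N = 197.
Expected counts (row total × column total / N):
  Downtown, Food: 80×137/197 = 55.6345
  Downtown, Non-food: 80×60/197 = 24.3655
  Suburban, Food: 117×137/197 = 81.3655
  Suburban, Non-food: 117×60/197 = 35.6345
Contributions (O − E)²/E:
  (56 − 55.6345)²/55.6345 = 0.0024
  (24 − 24.3655)²/24.3655 = 0.0055
  (81 − 81.3655)²/81.3655 = 0.0016
  (36 − 35.6345)²/35.6345 = 0.0037
χ² = 0.0024 + 0.0055 + 0.0016 + 0.0037 = 0.013

0.013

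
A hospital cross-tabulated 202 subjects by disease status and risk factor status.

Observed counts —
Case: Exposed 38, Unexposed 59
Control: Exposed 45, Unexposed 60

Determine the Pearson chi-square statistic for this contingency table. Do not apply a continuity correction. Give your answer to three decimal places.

Row totals: 97, 105. Column totals: 83, 119. Grand total N = 202.
Expected counts (row total × column total / N):
  Case, Exposed: 97×83/202 = 39.8564
  Case, Unexposed: 97×119/202 = 57.1436
  Control, Exposed: 105×83/202 = 43.1436
  Control, Unexposed: 105×119/202 = 61.8564
Contributions (O − E)²/E:
  (38 − 39.8564)²/39.8564 = 0.0865
  (59 − 57.1436)²/57.1436 = 0.0603
  (45 − 43.1436)²/43.1436 = 0.0799
  (60 − 61.8564)²/61.8564 = 0.0557
χ² = 0.0865 + 0.0603 + 0.0799 + 0.0557 = 0.282

0.282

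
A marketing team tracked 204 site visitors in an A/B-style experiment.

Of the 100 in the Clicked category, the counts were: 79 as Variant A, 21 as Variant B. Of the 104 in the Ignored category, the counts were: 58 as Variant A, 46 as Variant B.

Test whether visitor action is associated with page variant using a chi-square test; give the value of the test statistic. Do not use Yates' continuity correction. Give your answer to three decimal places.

12.474

Row totals: 100, 104. Column totals: 137, 67. Grand total N = 204.
Expected counts (row total × column total / N):
  Clicked, Variant A: 100×137/204 = 67.1569
  Clicked, Variant B: 100×67/204 = 32.8431
  Ignored, Variant A: 104×137/204 = 69.8431
  Ignored, Variant B: 104×67/204 = 34.1569
Contributions (O − E)²/E:
  (79 − 67.1569)²/67.1569 = 2.0885
  (21 − 32.8431)²/32.8431 = 4.2706
  (58 − 69.8431)²/69.8431 = 2.0082
  (46 − 34.1569)²/34.1569 = 4.1063
χ² = 2.0885 + 4.2706 + 2.0082 + 4.1063 = 12.474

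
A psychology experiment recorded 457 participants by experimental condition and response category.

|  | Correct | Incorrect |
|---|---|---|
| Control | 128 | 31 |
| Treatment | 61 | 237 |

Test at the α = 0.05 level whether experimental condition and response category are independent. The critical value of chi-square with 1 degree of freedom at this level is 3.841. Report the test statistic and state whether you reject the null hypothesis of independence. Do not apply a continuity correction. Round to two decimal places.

154.07; reject H₀

Row totals: 159, 298. Column totals: 189, 268. Grand total N = 457.
Expected counts (row total × column total / N):
  Control, Correct: 159×189/457 = 65.757
  Control, Incorrect: 159×268/457 = 93.243
  Treatment, Correct: 298×189/457 = 123.243
  Treatment, Incorrect: 298×268/457 = 174.757
Contributions (O − E)²/E:
  (128 − 65.757)²/65.757 = 58.9168
  (31 − 93.243)²/93.243 = 41.5494
  (61 − 123.243)²/123.243 = 31.4354
  (237 − 174.757)²/174.757 = 22.1690
χ² = 58.9168 + 41.5494 + 31.4354 + 22.1690 = 154.07
df = (2−1)(2−1) = 1. Since 154.07 > 3.841, reject the null hypothesis of independence at α = 0.05.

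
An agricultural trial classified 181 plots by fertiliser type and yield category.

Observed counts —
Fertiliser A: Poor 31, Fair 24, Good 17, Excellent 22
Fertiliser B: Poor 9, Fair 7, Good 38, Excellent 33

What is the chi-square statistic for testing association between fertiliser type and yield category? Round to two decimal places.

Row totals: 94, 87. Column totals: 40, 31, 55, 55. Grand total N = 181.
Expected counts (row total × column total / N):
  Fertiliser A, Poor: 94×40/181 = 20.773
  Fertiliser A, Fair: 94×31/181 = 16.099
  Fertiliser A, Good: 94×55/181 = 28.564
  Fertiliser A, Excellent: 94×55/181 = 28.564
  Fertiliser B, Poor: 87×40/181 = 19.227
  Fertiliser B, Fair: 87×31/181 = 14.901
  Fertiliser B, Good: 87×55/181 = 26.436
  Fertiliser B, Excellent: 87×55/181 = 26.436
Contributions (O − E)²/E:
  (31 − 20.773)²/20.773 = 5.0350
  (24 − 16.099)²/16.099 = 3.8776
  (17 − 28.564)²/28.564 = 4.6816
  (22 − 28.564)²/28.564 = 1.5084
  (9 − 19.227)²/19.227 = 5.4398
  (7 − 14.901)²/14.901 = 4.1894
  (38 − 26.436)²/26.436 = 5.0585
  (33 − 26.436)²/26.436 = 1.6298
χ² = 5.0350 + 3.8776 + 4.6816 + 1.5084 + 5.4398 + 4.1894 + 5.0585 + 1.6298 = 31.42

31.42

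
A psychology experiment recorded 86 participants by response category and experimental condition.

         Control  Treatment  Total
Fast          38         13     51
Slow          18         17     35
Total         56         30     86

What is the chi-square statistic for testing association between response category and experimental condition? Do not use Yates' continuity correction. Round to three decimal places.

4.868

Grand total N = 86.
Expected counts (row total × column total / N):
  Fast, Control: 51×56/86 = 33.2093
  Fast, Treatment: 51×30/86 = 17.7907
  Slow, Control: 35×56/86 = 22.7907
  Slow, Treatment: 35×30/86 = 12.2093
Contributions (O − E)²/E:
  (38 − 33.2093)²/33.2093 = 0.6911
  (13 − 17.7907)²/17.7907 = 1.2900
  (18 − 22.7907)²/22.7907 = 1.0070
  (17 − 12.2093)²/12.2093 = 1.8798
χ² = 0.6911 + 1.2900 + 1.0070 + 1.8798 = 4.868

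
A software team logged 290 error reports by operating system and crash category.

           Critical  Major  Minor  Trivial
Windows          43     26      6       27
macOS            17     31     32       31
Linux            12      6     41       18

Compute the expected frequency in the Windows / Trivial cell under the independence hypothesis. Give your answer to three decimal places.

26.731

Row total (Windows) = 102; column total (Trivial) = 76; grand total N = 290.
Expected count = (row total × column total) / N = 102 × 76 / 290 = 26.731.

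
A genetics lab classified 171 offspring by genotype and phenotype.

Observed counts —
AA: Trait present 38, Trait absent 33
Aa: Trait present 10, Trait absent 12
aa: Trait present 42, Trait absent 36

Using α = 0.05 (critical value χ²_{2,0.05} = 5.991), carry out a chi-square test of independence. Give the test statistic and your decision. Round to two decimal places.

Row totals: 71, 22, 78. Column totals: 90, 81. Grand total N = 171.
Expected counts (row total × column total / N):
  AA, Trait present: 71×90/171 = 37.368
  AA, Trait absent: 71×81/171 = 33.632
  Aa, Trait present: 22×90/171 = 11.579
  Aa, Trait absent: 22×81/171 = 10.421
  aa, Trait present: 78×90/171 = 41.053
  aa, Trait absent: 78×81/171 = 36.947
Contributions (O − E)²/E:
  (38 − 37.368)²/37.368 = 0.0107
  (33 − 33.632)²/33.632 = 0.0119
  (10 − 11.579)²/11.579 = 0.2153
  (12 − 10.421)²/10.421 = 0.2393
  (42 − 41.053)²/41.053 = 0.0218
  (36 − 36.947)²/36.947 = 0.0243
χ² = 0.0107 + 0.0119 + 0.2153 + 0.2393 + 0.0218 + 0.0243 = 0.52
df = (3−1)(2−1) = 2. Since 0.52 < 5.991, fail to reject the null hypothesis of independence at α = 0.05.

0.52; fail to reject H₀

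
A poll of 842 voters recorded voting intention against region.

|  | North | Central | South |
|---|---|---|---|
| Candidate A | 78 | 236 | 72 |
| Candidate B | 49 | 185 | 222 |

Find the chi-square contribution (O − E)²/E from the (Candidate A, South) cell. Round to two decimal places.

Row total (Candidate A) = 386; column total (South) = 294; N = 842.
Expected count E = 386 × 294 / 842 = 134.779.
Contribution = (O − E)²/E = (72 − 134.779)² / 134.779 = 29.24.

29.24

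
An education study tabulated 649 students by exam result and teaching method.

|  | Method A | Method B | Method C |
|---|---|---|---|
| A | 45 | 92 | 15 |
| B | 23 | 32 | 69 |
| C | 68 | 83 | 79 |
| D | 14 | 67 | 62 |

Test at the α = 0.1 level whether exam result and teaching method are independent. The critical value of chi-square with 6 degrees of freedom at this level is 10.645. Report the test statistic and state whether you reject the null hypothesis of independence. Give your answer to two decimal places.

Row totals: 152, 124, 230, 143. Column totals: 150, 274, 225. Grand total N = 649.
Expected counts (row total × column total / N):
  A, Method A: 152×150/649 = 35.131
  A, Method B: 152×274/649 = 64.173
  A, Method C: 152×225/649 = 52.696
  B, Method A: 124×150/649 = 28.659
  B, Method B: 124×274/649 = 52.351
  B, Method C: 124×225/649 = 42.989
  C, Method A: 230×150/649 = 53.159
  C, Method B: 230×274/649 = 97.103
  C, Method C: 230×225/649 = 79.738
  D, Method A: 143×150/649 = 33.051
  D, Method B: 143×274/649 = 60.373
  D, Method C: 143×225/649 = 49.576
Contributions (O − E)²/E:
  (45 − 35.131)²/35.131 = 2.7724
  (92 − 64.173)²/64.173 = 12.0665
  (15 − 52.696)²/52.696 = 26.9658
  (23 − 28.659)²/28.659 = 1.1174
  (32 − 52.351)²/52.351 = 7.9113
  (69 − 42.989)²/42.989 = 15.7383
  (68 − 53.159)²/53.159 = 4.1433
  (83 − 97.103)²/97.103 = 2.0483
  (79 − 79.738)²/79.738 = 0.0068
  (14 − 33.051)²/33.051 = 10.9812
  (67 − 60.373)²/60.373 = 0.7274
  (62 − 49.576)²/49.576 = 3.1135
χ² = 2.7724 + 12.0665 + 26.9658 + 1.1174 + 7.9113 + 15.7383 + 4.1433 + 2.0483 + 0.0068 + 10.9812 + 0.7274 + 3.1135 = 87.59
df = (4−1)(3−1) = 6. Since 87.59 > 10.645, reject the null hypothesis of independence at α = 0.1.

87.59; reject H₀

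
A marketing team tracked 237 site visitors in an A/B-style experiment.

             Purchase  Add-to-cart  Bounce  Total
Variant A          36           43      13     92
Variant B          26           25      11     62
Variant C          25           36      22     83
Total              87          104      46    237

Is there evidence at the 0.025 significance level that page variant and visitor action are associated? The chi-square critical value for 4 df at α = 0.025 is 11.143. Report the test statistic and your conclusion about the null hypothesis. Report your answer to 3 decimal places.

5.508; fail to reject H₀

Grand total N = 237.
Expected counts (row total × column total / N):
  Variant A, Purchase: 92×87/237 = 33.7722
  Variant A, Add-to-cart: 92×104/237 = 40.3713
  Variant A, Bounce: 92×46/237 = 17.8565
  Variant B, Purchase: 62×87/237 = 22.7595
  Variant B, Add-to-cart: 62×104/237 = 27.2068
  Variant B, Bounce: 62×46/237 = 12.0338
  Variant C, Purchase: 83×87/237 = 30.4684
  Variant C, Add-to-cart: 83×104/237 = 36.4219
  Variant C, Bounce: 83×46/237 = 16.1097
Contributions (O − E)²/E:
  (36 − 33.7722)²/33.7722 = 0.1470
  (43 − 40.3713)²/40.3713 = 0.1712
  (13 − 17.8565)²/17.8565 = 1.3208
  (26 − 22.7595)²/22.7595 = 0.4614
  (25 − 27.2068)²/27.2068 = 0.1790
  (11 − 12.0338)²/12.0338 = 0.0888
  (25 − 30.4684)²/30.4684 = 0.9815
  (36 − 36.4219)²/36.4219 = 0.0049
  (22 − 16.1097)²/16.1097 = 2.1537
χ² = 0.1470 + 0.1712 + 1.3208 + 0.4614 + 0.1790 + 0.0888 + 0.9815 + 0.0049 + 2.1537 = 5.508
df = (3−1)(3−1) = 4. Since 5.508 < 11.143, fail to reject the null hypothesis of independence at α = 0.025.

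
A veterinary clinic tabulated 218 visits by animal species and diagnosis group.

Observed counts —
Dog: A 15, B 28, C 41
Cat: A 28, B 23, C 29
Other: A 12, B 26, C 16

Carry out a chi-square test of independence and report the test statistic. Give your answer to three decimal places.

12.011

Row totals: 84, 80, 54. Column totals: 55, 77, 86. Grand total N = 218.
Expected counts (row total × column total / N):
  Dog, A: 84×55/218 = 21.1927
  Dog, B: 84×77/218 = 29.6697
  Dog, C: 84×86/218 = 33.1376
  Cat, A: 80×55/218 = 20.1835
  Cat, B: 80×77/218 = 28.2569
  Cat, C: 80×86/218 = 31.5596
  Other, A: 54×55/218 = 13.6239
  Other, B: 54×77/218 = 19.0734
  Other, C: 54×86/218 = 21.3028
Contributions (O − E)²/E:
  (15 − 21.1927)²/21.1927 = 1.8096
  (28 − 29.6697)²/29.6697 = 0.0940
  (41 − 33.1376)²/33.1376 = 1.8655
  (28 − 20.1835)²/20.1835 = 3.0271
  (23 − 28.2569)²/28.2569 = 0.9780
  (29 − 31.5596)²/31.5596 = 0.2076
  (12 − 13.6239)²/13.6239 = 0.1936
  (26 − 19.0734)²/19.0734 = 2.5154
  (16 − 21.3028)²/21.3028 = 1.3200
χ² = 1.8096 + 0.0940 + 1.8655 + 3.0271 + 0.9780 + 0.2076 + 0.1936 + 2.5154 + 1.3200 = 12.011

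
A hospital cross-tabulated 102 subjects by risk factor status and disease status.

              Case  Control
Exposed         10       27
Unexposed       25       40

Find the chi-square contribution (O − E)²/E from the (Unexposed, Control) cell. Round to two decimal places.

0.17

Row total (Unexposed) = 65; column total (Control) = 67; N = 102.
Expected count E = 65 × 67 / 102 = 42.696.
Contribution = (O − E)²/E = (40 − 42.696)² / 42.696 = 0.17.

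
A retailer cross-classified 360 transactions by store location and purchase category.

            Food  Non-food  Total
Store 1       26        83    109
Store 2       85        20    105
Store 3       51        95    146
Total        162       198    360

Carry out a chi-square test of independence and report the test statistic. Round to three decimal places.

Grand total N = 360.
Expected counts (row total × column total / N):
  Store 1, Food: 109×162/360 = 49.0500
  Store 1, Non-food: 109×198/360 = 59.9500
  Store 2, Food: 105×162/360 = 47.2500
  Store 2, Non-food: 105×198/360 = 57.7500
  Store 3, Food: 146×162/360 = 65.7000
  Store 3, Non-food: 146×198/360 = 80.3000
Contributions (O − E)²/E:
  (26 − 49.0500)²/49.0500 = 10.8319
  (83 − 59.9500)²/59.9500 = 8.8624
  (85 − 47.2500)²/47.2500 = 30.1601
  (20 − 57.7500)²/57.7500 = 24.6764
  (51 − 65.7000)²/65.7000 = 3.2890
  (95 − 80.3000)²/80.3000 = 2.6910
χ² = 10.8319 + 8.8624 + 30.1601 + 24.6764 + 3.2890 + 2.6910 = 80.511

80.511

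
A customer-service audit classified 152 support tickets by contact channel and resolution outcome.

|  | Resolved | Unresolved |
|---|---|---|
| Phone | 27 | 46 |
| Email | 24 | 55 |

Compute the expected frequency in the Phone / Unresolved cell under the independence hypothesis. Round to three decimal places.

Row total (Phone) = 73; column total (Unresolved) = 101; grand total N = 152.
Expected count = (row total × column total) / N = 73 × 101 / 152 = 48.507.

48.507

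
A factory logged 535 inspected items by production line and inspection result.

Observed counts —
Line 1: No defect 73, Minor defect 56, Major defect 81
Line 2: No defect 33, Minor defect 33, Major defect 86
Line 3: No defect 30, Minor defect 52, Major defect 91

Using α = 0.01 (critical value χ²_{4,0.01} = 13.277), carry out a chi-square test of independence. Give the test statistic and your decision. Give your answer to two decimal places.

21.57; reject H₀

Row totals: 210, 152, 173. Column totals: 136, 141, 258. Grand total N = 535.
Expected counts (row total × column total / N):
  Line 1, No defect: 210×136/535 = 53.383
  Line 1, Minor defect: 210×141/535 = 55.346
  Line 1, Major defect: 210×258/535 = 101.271
  Line 2, No defect: 152×136/535 = 38.639
  Line 2, Minor defect: 152×141/535 = 40.060
  Line 2, Major defect: 152×258/535 = 73.301
  Line 3, No defect: 173×136/535 = 43.978
  Line 3, Minor defect: 173×141/535 = 45.594
  Line 3, Major defect: 173×258/535 = 83.428
Contributions (O − E)²/E:
  (73 − 53.383)²/53.383 = 7.2088
  (56 − 55.346)²/55.346 = 0.0077
  (81 − 101.271)²/101.271 = 4.0576
  (33 − 38.639)²/38.639 = 0.8230
  (33 − 40.060)²/40.060 = 1.2442
  (86 − 73.301)²/73.301 = 2.2000
  (30 − 43.978)²/43.978 = 4.4428
  (52 − 45.594)²/45.594 = 0.9000
  (91 − 83.428)²/83.428 = 0.6872
χ² = 7.2088 + 0.0077 + 4.0576 + 0.8230 + 1.2442 + 2.2000 + 4.4428 + 0.9000 + 0.6872 = 21.57
df = (3−1)(3−1) = 4. Since 21.57 > 13.277, reject the null hypothesis of independence at α = 0.01.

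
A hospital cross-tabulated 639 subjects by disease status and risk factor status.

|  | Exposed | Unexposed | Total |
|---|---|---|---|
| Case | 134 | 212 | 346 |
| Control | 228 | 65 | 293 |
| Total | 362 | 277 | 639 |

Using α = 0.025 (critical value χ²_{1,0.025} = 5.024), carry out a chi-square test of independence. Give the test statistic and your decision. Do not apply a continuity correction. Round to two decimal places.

98.70; reject H₀

Grand total N = 639.
Expected counts (row total × column total / N):
  Case, Exposed: 346×362/639 = 196.013
  Case, Unexposed: 346×277/639 = 149.987
  Control, Exposed: 293×362/639 = 165.987
  Control, Unexposed: 293×277/639 = 127.013
Contributions (O − E)²/E:
  (134 − 196.013)²/196.013 = 19.6192
  (212 − 149.987)²/149.987 = 25.6396
  (228 − 165.987)²/165.987 = 23.1682
  (65 − 127.013)²/127.013 = 30.2773
χ² = 19.6192 + 25.6396 + 23.1682 + 30.2773 = 98.70
df = (2−1)(2−1) = 1. Since 98.70 > 5.024, reject the null hypothesis of independence at α = 0.025.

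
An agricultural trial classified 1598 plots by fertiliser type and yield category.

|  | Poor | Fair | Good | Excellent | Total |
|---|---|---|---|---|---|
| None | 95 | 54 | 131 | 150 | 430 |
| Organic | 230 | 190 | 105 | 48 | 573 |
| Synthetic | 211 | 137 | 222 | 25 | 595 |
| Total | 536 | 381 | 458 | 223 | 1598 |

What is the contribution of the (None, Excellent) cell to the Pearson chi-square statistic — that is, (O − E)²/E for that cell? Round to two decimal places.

Row total (None) = 430; column total (Excellent) = 223; N = 1598.
Expected count E = 430 × 223 / 1598 = 60.006.
Contribution = (O − E)²/E = (150 − 60.006)² / 60.006 = 134.97.

134.97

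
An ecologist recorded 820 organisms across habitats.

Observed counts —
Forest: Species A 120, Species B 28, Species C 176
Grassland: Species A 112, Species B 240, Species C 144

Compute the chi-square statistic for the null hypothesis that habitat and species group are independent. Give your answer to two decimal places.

141.32

Row totals: 324, 496. Column totals: 232, 268, 320. Grand total N = 820.
Expected counts (row total × column total / N):
  Forest, Species A: 324×232/820 = 91.668
  Forest, Species B: 324×268/820 = 105.893
  Forest, Species C: 324×320/820 = 126.439
  Grassland, Species A: 496×232/820 = 140.332
  Grassland, Species B: 496×268/820 = 162.107
  Grassland, Species C: 496×320/820 = 193.561
Contributions (O − E)²/E:
  (120 − 91.668)²/91.668 = 8.7566
  (28 − 105.893)²/105.893 = 57.2967
  (176 − 126.439)²/126.439 = 19.4267
  (112 − 140.332)²/140.332 = 5.7200
  (240 − 162.107)²/162.107 = 37.4279
  (144 − 193.561)²/193.561 = 12.6900
χ² = 8.7566 + 57.2967 + 19.4267 + 5.7200 + 37.4279 + 12.6900 = 141.32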